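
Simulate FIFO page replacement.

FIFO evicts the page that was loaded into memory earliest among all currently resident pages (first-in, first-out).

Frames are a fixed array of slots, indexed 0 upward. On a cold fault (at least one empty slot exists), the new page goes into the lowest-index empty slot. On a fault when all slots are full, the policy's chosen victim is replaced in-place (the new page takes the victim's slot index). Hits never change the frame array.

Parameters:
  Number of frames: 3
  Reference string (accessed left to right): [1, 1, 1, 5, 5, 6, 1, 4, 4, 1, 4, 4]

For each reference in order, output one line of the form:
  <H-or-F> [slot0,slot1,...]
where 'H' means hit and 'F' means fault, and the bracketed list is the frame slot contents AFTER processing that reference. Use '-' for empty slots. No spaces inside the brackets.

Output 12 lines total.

F [1,-,-]
H [1,-,-]
H [1,-,-]
F [1,5,-]
H [1,5,-]
F [1,5,6]
H [1,5,6]
F [4,5,6]
H [4,5,6]
F [4,1,6]
H [4,1,6]
H [4,1,6]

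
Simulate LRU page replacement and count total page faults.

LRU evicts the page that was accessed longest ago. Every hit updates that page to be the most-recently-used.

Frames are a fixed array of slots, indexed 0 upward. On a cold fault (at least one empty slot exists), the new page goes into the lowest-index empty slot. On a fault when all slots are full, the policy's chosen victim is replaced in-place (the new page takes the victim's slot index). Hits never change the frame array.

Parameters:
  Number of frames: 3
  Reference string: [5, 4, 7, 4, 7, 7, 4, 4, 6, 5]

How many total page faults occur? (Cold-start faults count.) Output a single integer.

Answer: 5

Derivation:
Step 0: ref 5 → FAULT, frames=[5,-,-]
Step 1: ref 4 → FAULT, frames=[5,4,-]
Step 2: ref 7 → FAULT, frames=[5,4,7]
Step 3: ref 4 → HIT, frames=[5,4,7]
Step 4: ref 7 → HIT, frames=[5,4,7]
Step 5: ref 7 → HIT, frames=[5,4,7]
Step 6: ref 4 → HIT, frames=[5,4,7]
Step 7: ref 4 → HIT, frames=[5,4,7]
Step 8: ref 6 → FAULT (evict 5), frames=[6,4,7]
Step 9: ref 5 → FAULT (evict 7), frames=[6,4,5]
Total faults: 5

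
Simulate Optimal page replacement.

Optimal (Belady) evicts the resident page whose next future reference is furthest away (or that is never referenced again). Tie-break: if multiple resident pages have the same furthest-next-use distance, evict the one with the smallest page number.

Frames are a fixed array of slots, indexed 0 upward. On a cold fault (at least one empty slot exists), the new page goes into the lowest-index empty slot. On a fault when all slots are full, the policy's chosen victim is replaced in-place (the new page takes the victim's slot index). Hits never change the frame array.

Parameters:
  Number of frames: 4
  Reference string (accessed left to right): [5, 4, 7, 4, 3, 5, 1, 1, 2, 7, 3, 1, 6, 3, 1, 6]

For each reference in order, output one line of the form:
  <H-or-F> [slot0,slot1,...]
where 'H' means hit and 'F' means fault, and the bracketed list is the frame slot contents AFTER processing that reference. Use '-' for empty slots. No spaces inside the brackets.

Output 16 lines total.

F [5,-,-,-]
F [5,4,-,-]
F [5,4,7,-]
H [5,4,7,-]
F [5,4,7,3]
H [5,4,7,3]
F [5,1,7,3]
H [5,1,7,3]
F [2,1,7,3]
H [2,1,7,3]
H [2,1,7,3]
H [2,1,7,3]
F [6,1,7,3]
H [6,1,7,3]
H [6,1,7,3]
H [6,1,7,3]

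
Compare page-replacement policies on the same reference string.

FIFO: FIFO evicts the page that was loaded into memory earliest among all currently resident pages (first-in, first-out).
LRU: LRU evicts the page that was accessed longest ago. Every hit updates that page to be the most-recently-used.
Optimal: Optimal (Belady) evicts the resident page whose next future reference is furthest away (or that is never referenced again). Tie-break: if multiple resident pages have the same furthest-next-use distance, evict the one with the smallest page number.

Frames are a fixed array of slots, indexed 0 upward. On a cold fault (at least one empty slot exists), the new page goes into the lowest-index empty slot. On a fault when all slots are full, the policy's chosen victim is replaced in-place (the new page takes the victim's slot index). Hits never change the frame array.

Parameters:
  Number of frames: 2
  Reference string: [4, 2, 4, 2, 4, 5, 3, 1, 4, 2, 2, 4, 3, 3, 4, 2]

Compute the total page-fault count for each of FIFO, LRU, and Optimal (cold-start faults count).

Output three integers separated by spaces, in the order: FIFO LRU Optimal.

Answer: 10 9 8

Derivation:
--- FIFO ---
  step 0: ref 4 -> FAULT, frames=[4,-] (faults so far: 1)
  step 1: ref 2 -> FAULT, frames=[4,2] (faults so far: 2)
  step 2: ref 4 -> HIT, frames=[4,2] (faults so far: 2)
  step 3: ref 2 -> HIT, frames=[4,2] (faults so far: 2)
  step 4: ref 4 -> HIT, frames=[4,2] (faults so far: 2)
  step 5: ref 5 -> FAULT, evict 4, frames=[5,2] (faults so far: 3)
  step 6: ref 3 -> FAULT, evict 2, frames=[5,3] (faults so far: 4)
  step 7: ref 1 -> FAULT, evict 5, frames=[1,3] (faults so far: 5)
  step 8: ref 4 -> FAULT, evict 3, frames=[1,4] (faults so far: 6)
  step 9: ref 2 -> FAULT, evict 1, frames=[2,4] (faults so far: 7)
  step 10: ref 2 -> HIT, frames=[2,4] (faults so far: 7)
  step 11: ref 4 -> HIT, frames=[2,4] (faults so far: 7)
  step 12: ref 3 -> FAULT, evict 4, frames=[2,3] (faults so far: 8)
  step 13: ref 3 -> HIT, frames=[2,3] (faults so far: 8)
  step 14: ref 4 -> FAULT, evict 2, frames=[4,3] (faults so far: 9)
  step 15: ref 2 -> FAULT, evict 3, frames=[4,2] (faults so far: 10)
  FIFO total faults: 10
--- LRU ---
  step 0: ref 4 -> FAULT, frames=[4,-] (faults so far: 1)
  step 1: ref 2 -> FAULT, frames=[4,2] (faults so far: 2)
  step 2: ref 4 -> HIT, frames=[4,2] (faults so far: 2)
  step 3: ref 2 -> HIT, frames=[4,2] (faults so far: 2)
  step 4: ref 4 -> HIT, frames=[4,2] (faults so far: 2)
  step 5: ref 5 -> FAULT, evict 2, frames=[4,5] (faults so far: 3)
  step 6: ref 3 -> FAULT, evict 4, frames=[3,5] (faults so far: 4)
  step 7: ref 1 -> FAULT, evict 5, frames=[3,1] (faults so far: 5)
  step 8: ref 4 -> FAULT, evict 3, frames=[4,1] (faults so far: 6)
  step 9: ref 2 -> FAULT, evict 1, frames=[4,2] (faults so far: 7)
  step 10: ref 2 -> HIT, frames=[4,2] (faults so far: 7)
  step 11: ref 4 -> HIT, frames=[4,2] (faults so far: 7)
  step 12: ref 3 -> FAULT, evict 2, frames=[4,3] (faults so far: 8)
  step 13: ref 3 -> HIT, frames=[4,3] (faults so far: 8)
  step 14: ref 4 -> HIT, frames=[4,3] (faults so far: 8)
  step 15: ref 2 -> FAULT, evict 3, frames=[4,2] (faults so far: 9)
  LRU total faults: 9
--- Optimal ---
  step 0: ref 4 -> FAULT, frames=[4,-] (faults so far: 1)
  step 1: ref 2 -> FAULT, frames=[4,2] (faults so far: 2)
  step 2: ref 4 -> HIT, frames=[4,2] (faults so far: 2)
  step 3: ref 2 -> HIT, frames=[4,2] (faults so far: 2)
  step 4: ref 4 -> HIT, frames=[4,2] (faults so far: 2)
  step 5: ref 5 -> FAULT, evict 2, frames=[4,5] (faults so far: 3)
  step 6: ref 3 -> FAULT, evict 5, frames=[4,3] (faults so far: 4)
  step 7: ref 1 -> FAULT, evict 3, frames=[4,1] (faults so far: 5)
  step 8: ref 4 -> HIT, frames=[4,1] (faults so far: 5)
  step 9: ref 2 -> FAULT, evict 1, frames=[4,2] (faults so far: 6)
  step 10: ref 2 -> HIT, frames=[4,2] (faults so far: 6)
  step 11: ref 4 -> HIT, frames=[4,2] (faults so far: 6)
  step 12: ref 3 -> FAULT, evict 2, frames=[4,3] (faults so far: 7)
  step 13: ref 3 -> HIT, frames=[4,3] (faults so far: 7)
  step 14: ref 4 -> HIT, frames=[4,3] (faults so far: 7)
  step 15: ref 2 -> FAULT, evict 3, frames=[4,2] (faults so far: 8)
  Optimal total faults: 8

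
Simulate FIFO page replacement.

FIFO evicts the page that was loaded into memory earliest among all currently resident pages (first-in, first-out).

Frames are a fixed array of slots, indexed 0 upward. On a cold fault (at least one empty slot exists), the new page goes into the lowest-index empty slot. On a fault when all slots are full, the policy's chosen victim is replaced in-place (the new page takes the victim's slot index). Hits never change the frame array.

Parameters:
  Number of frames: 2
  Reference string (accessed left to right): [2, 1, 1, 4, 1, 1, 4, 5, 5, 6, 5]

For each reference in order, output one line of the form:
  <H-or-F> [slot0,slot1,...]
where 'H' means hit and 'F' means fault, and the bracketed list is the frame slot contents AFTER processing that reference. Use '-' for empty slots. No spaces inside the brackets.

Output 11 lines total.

F [2,-]
F [2,1]
H [2,1]
F [4,1]
H [4,1]
H [4,1]
H [4,1]
F [4,5]
H [4,5]
F [6,5]
H [6,5]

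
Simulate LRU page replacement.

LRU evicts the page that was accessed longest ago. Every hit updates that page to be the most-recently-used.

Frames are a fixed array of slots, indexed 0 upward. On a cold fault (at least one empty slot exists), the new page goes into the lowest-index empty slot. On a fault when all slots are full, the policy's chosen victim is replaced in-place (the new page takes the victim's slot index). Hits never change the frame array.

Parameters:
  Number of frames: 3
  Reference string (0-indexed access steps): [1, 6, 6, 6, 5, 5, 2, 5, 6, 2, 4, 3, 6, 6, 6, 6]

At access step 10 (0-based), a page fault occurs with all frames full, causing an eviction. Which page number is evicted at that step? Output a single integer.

Step 0: ref 1 -> FAULT, frames=[1,-,-]
Step 1: ref 6 -> FAULT, frames=[1,6,-]
Step 2: ref 6 -> HIT, frames=[1,6,-]
Step 3: ref 6 -> HIT, frames=[1,6,-]
Step 4: ref 5 -> FAULT, frames=[1,6,5]
Step 5: ref 5 -> HIT, frames=[1,6,5]
Step 6: ref 2 -> FAULT, evict 1, frames=[2,6,5]
Step 7: ref 5 -> HIT, frames=[2,6,5]
Step 8: ref 6 -> HIT, frames=[2,6,5]
Step 9: ref 2 -> HIT, frames=[2,6,5]
Step 10: ref 4 -> FAULT, evict 5, frames=[2,6,4]
At step 10: evicted page 5

Answer: 5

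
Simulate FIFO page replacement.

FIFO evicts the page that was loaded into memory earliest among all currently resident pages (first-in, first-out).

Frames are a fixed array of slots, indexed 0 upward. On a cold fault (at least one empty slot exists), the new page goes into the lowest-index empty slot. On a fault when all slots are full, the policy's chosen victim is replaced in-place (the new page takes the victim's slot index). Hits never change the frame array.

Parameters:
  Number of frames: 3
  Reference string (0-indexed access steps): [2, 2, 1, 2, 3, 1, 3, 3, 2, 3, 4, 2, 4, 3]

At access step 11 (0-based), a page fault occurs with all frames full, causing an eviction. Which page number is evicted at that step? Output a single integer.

Answer: 1

Derivation:
Step 0: ref 2 -> FAULT, frames=[2,-,-]
Step 1: ref 2 -> HIT, frames=[2,-,-]
Step 2: ref 1 -> FAULT, frames=[2,1,-]
Step 3: ref 2 -> HIT, frames=[2,1,-]
Step 4: ref 3 -> FAULT, frames=[2,1,3]
Step 5: ref 1 -> HIT, frames=[2,1,3]
Step 6: ref 3 -> HIT, frames=[2,1,3]
Step 7: ref 3 -> HIT, frames=[2,1,3]
Step 8: ref 2 -> HIT, frames=[2,1,3]
Step 9: ref 3 -> HIT, frames=[2,1,3]
Step 10: ref 4 -> FAULT, evict 2, frames=[4,1,3]
Step 11: ref 2 -> FAULT, evict 1, frames=[4,2,3]
At step 11: evicted page 1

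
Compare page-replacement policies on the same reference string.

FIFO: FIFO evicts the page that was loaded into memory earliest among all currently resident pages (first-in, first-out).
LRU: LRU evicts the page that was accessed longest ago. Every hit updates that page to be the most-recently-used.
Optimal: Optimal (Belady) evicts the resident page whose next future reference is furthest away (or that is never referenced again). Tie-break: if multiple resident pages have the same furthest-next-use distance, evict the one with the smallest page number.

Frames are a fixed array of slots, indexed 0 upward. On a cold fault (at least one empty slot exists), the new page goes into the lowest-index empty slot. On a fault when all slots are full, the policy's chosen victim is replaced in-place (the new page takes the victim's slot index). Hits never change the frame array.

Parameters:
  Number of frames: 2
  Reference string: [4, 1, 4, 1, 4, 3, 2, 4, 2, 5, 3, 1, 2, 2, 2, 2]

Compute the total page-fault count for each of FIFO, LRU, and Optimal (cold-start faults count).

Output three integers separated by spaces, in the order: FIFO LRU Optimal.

Answer: 9 9 7

Derivation:
--- FIFO ---
  step 0: ref 4 -> FAULT, frames=[4,-] (faults so far: 1)
  step 1: ref 1 -> FAULT, frames=[4,1] (faults so far: 2)
  step 2: ref 4 -> HIT, frames=[4,1] (faults so far: 2)
  step 3: ref 1 -> HIT, frames=[4,1] (faults so far: 2)
  step 4: ref 4 -> HIT, frames=[4,1] (faults so far: 2)
  step 5: ref 3 -> FAULT, evict 4, frames=[3,1] (faults so far: 3)
  step 6: ref 2 -> FAULT, evict 1, frames=[3,2] (faults so far: 4)
  step 7: ref 4 -> FAULT, evict 3, frames=[4,2] (faults so far: 5)
  step 8: ref 2 -> HIT, frames=[4,2] (faults so far: 5)
  step 9: ref 5 -> FAULT, evict 2, frames=[4,5] (faults so far: 6)
  step 10: ref 3 -> FAULT, evict 4, frames=[3,5] (faults so far: 7)
  step 11: ref 1 -> FAULT, evict 5, frames=[3,1] (faults so far: 8)
  step 12: ref 2 -> FAULT, evict 3, frames=[2,1] (faults so far: 9)
  step 13: ref 2 -> HIT, frames=[2,1] (faults so far: 9)
  step 14: ref 2 -> HIT, frames=[2,1] (faults so far: 9)
  step 15: ref 2 -> HIT, frames=[2,1] (faults so far: 9)
  FIFO total faults: 9
--- LRU ---
  step 0: ref 4 -> FAULT, frames=[4,-] (faults so far: 1)
  step 1: ref 1 -> FAULT, frames=[4,1] (faults so far: 2)
  step 2: ref 4 -> HIT, frames=[4,1] (faults so far: 2)
  step 3: ref 1 -> HIT, frames=[4,1] (faults so far: 2)
  step 4: ref 4 -> HIT, frames=[4,1] (faults so far: 2)
  step 5: ref 3 -> FAULT, evict 1, frames=[4,3] (faults so far: 3)
  step 6: ref 2 -> FAULT, evict 4, frames=[2,3] (faults so far: 4)
  step 7: ref 4 -> FAULT, evict 3, frames=[2,4] (faults so far: 5)
  step 8: ref 2 -> HIT, frames=[2,4] (faults so far: 5)
  step 9: ref 5 -> FAULT, evict 4, frames=[2,5] (faults so far: 6)
  step 10: ref 3 -> FAULT, evict 2, frames=[3,5] (faults so far: 7)
  step 11: ref 1 -> FAULT, evict 5, frames=[3,1] (faults so far: 8)
  step 12: ref 2 -> FAULT, evict 3, frames=[2,1] (faults so far: 9)
  step 13: ref 2 -> HIT, frames=[2,1] (faults so far: 9)
  step 14: ref 2 -> HIT, frames=[2,1] (faults so far: 9)
  step 15: ref 2 -> HIT, frames=[2,1] (faults so far: 9)
  LRU total faults: 9
--- Optimal ---
  step 0: ref 4 -> FAULT, frames=[4,-] (faults so far: 1)
  step 1: ref 1 -> FAULT, frames=[4,1] (faults so far: 2)
  step 2: ref 4 -> HIT, frames=[4,1] (faults so far: 2)
  step 3: ref 1 -> HIT, frames=[4,1] (faults so far: 2)
  step 4: ref 4 -> HIT, frames=[4,1] (faults so far: 2)
  step 5: ref 3 -> FAULT, evict 1, frames=[4,3] (faults so far: 3)
  step 6: ref 2 -> FAULT, evict 3, frames=[4,2] (faults so far: 4)
  step 7: ref 4 -> HIT, frames=[4,2] (faults so far: 4)
  step 8: ref 2 -> HIT, frames=[4,2] (faults so far: 4)
  step 9: ref 5 -> FAULT, evict 4, frames=[5,2] (faults so far: 5)
  step 10: ref 3 -> FAULT, evict 5, frames=[3,2] (faults so far: 6)
  step 11: ref 1 -> FAULT, evict 3, frames=[1,2] (faults so far: 7)
  step 12: ref 2 -> HIT, frames=[1,2] (faults so far: 7)
  step 13: ref 2 -> HIT, frames=[1,2] (faults so far: 7)
  step 14: ref 2 -> HIT, frames=[1,2] (faults so far: 7)
  step 15: ref 2 -> HIT, frames=[1,2] (faults so far: 7)
  Optimal total faults: 7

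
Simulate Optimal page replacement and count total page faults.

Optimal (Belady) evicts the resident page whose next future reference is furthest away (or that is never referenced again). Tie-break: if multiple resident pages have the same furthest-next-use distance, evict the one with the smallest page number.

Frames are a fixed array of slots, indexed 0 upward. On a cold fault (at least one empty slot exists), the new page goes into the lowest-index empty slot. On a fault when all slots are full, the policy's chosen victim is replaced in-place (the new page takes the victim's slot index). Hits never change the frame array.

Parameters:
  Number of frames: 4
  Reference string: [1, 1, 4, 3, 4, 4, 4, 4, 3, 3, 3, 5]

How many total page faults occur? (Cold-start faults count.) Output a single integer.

Answer: 4

Derivation:
Step 0: ref 1 → FAULT, frames=[1,-,-,-]
Step 1: ref 1 → HIT, frames=[1,-,-,-]
Step 2: ref 4 → FAULT, frames=[1,4,-,-]
Step 3: ref 3 → FAULT, frames=[1,4,3,-]
Step 4: ref 4 → HIT, frames=[1,4,3,-]
Step 5: ref 4 → HIT, frames=[1,4,3,-]
Step 6: ref 4 → HIT, frames=[1,4,3,-]
Step 7: ref 4 → HIT, frames=[1,4,3,-]
Step 8: ref 3 → HIT, frames=[1,4,3,-]
Step 9: ref 3 → HIT, frames=[1,4,3,-]
Step 10: ref 3 → HIT, frames=[1,4,3,-]
Step 11: ref 5 → FAULT, frames=[1,4,3,5]
Total faults: 4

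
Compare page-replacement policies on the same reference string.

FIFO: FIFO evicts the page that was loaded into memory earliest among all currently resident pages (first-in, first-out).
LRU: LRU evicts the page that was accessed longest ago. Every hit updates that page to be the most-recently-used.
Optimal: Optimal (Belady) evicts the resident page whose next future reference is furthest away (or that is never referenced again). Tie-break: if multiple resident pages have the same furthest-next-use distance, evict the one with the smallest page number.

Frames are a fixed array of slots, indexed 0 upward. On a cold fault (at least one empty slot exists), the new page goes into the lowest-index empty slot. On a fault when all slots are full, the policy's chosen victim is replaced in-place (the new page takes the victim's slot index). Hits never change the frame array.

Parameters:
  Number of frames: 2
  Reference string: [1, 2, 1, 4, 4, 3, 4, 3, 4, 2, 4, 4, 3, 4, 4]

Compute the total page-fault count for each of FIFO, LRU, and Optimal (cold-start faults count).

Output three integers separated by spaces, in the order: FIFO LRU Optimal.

Answer: 7 6 6

Derivation:
--- FIFO ---
  step 0: ref 1 -> FAULT, frames=[1,-] (faults so far: 1)
  step 1: ref 2 -> FAULT, frames=[1,2] (faults so far: 2)
  step 2: ref 1 -> HIT, frames=[1,2] (faults so far: 2)
  step 3: ref 4 -> FAULT, evict 1, frames=[4,2] (faults so far: 3)
  step 4: ref 4 -> HIT, frames=[4,2] (faults so far: 3)
  step 5: ref 3 -> FAULT, evict 2, frames=[4,3] (faults so far: 4)
  step 6: ref 4 -> HIT, frames=[4,3] (faults so far: 4)
  step 7: ref 3 -> HIT, frames=[4,3] (faults so far: 4)
  step 8: ref 4 -> HIT, frames=[4,3] (faults so far: 4)
  step 9: ref 2 -> FAULT, evict 4, frames=[2,3] (faults so far: 5)
  step 10: ref 4 -> FAULT, evict 3, frames=[2,4] (faults so far: 6)
  step 11: ref 4 -> HIT, frames=[2,4] (faults so far: 6)
  step 12: ref 3 -> FAULT, evict 2, frames=[3,4] (faults so far: 7)
  step 13: ref 4 -> HIT, frames=[3,4] (faults so far: 7)
  step 14: ref 4 -> HIT, frames=[3,4] (faults so far: 7)
  FIFO total faults: 7
--- LRU ---
  step 0: ref 1 -> FAULT, frames=[1,-] (faults so far: 1)
  step 1: ref 2 -> FAULT, frames=[1,2] (faults so far: 2)
  step 2: ref 1 -> HIT, frames=[1,2] (faults so far: 2)
  step 3: ref 4 -> FAULT, evict 2, frames=[1,4] (faults so far: 3)
  step 4: ref 4 -> HIT, frames=[1,4] (faults so far: 3)
  step 5: ref 3 -> FAULT, evict 1, frames=[3,4] (faults so far: 4)
  step 6: ref 4 -> HIT, frames=[3,4] (faults so far: 4)
  step 7: ref 3 -> HIT, frames=[3,4] (faults so far: 4)
  step 8: ref 4 -> HIT, frames=[3,4] (faults so far: 4)
  step 9: ref 2 -> FAULT, evict 3, frames=[2,4] (faults so far: 5)
  step 10: ref 4 -> HIT, frames=[2,4] (faults so far: 5)
  step 11: ref 4 -> HIT, frames=[2,4] (faults so far: 5)
  step 12: ref 3 -> FAULT, evict 2, frames=[3,4] (faults so far: 6)
  step 13: ref 4 -> HIT, frames=[3,4] (faults so far: 6)
  step 14: ref 4 -> HIT, frames=[3,4] (faults so far: 6)
  LRU total faults: 6
--- Optimal ---
  step 0: ref 1 -> FAULT, frames=[1,-] (faults so far: 1)
  step 1: ref 2 -> FAULT, frames=[1,2] (faults so far: 2)
  step 2: ref 1 -> HIT, frames=[1,2] (faults so far: 2)
  step 3: ref 4 -> FAULT, evict 1, frames=[4,2] (faults so far: 3)
  step 4: ref 4 -> HIT, frames=[4,2] (faults so far: 3)
  step 5: ref 3 -> FAULT, evict 2, frames=[4,3] (faults so far: 4)
  step 6: ref 4 -> HIT, frames=[4,3] (faults so far: 4)
  step 7: ref 3 -> HIT, frames=[4,3] (faults so far: 4)
  step 8: ref 4 -> HIT, frames=[4,3] (faults so far: 4)
  step 9: ref 2 -> FAULT, evict 3, frames=[4,2] (faults so far: 5)
  step 10: ref 4 -> HIT, frames=[4,2] (faults so far: 5)
  step 11: ref 4 -> HIT, frames=[4,2] (faults so far: 5)
  step 12: ref 3 -> FAULT, evict 2, frames=[4,3] (faults so far: 6)
  step 13: ref 4 -> HIT, frames=[4,3] (faults so far: 6)
  step 14: ref 4 -> HIT, frames=[4,3] (faults so far: 6)
  Optimal total faults: 6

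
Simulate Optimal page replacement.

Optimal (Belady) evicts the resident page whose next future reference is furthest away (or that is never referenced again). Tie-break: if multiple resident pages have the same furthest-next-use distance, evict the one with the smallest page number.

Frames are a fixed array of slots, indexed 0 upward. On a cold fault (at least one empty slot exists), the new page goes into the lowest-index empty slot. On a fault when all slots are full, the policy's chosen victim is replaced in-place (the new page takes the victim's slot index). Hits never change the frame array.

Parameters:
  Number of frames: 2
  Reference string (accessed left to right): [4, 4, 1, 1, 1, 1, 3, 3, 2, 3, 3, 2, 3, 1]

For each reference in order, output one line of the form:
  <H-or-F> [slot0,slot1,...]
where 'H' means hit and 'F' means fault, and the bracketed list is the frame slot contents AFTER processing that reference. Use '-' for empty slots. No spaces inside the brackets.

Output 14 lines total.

F [4,-]
H [4,-]
F [4,1]
H [4,1]
H [4,1]
H [4,1]
F [3,1]
H [3,1]
F [3,2]
H [3,2]
H [3,2]
H [3,2]
H [3,2]
F [3,1]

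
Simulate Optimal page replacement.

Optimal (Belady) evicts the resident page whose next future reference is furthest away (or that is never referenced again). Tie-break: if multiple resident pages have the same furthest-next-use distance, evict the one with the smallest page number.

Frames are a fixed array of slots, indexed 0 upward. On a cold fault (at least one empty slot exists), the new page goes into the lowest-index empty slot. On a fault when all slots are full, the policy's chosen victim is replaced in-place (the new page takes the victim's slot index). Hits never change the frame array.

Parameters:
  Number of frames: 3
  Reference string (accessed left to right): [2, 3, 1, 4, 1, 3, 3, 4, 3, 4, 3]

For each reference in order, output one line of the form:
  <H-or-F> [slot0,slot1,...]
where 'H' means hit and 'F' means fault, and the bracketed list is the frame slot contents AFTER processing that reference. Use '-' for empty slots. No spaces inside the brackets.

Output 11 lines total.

F [2,-,-]
F [2,3,-]
F [2,3,1]
F [4,3,1]
H [4,3,1]
H [4,3,1]
H [4,3,1]
H [4,3,1]
H [4,3,1]
H [4,3,1]
H [4,3,1]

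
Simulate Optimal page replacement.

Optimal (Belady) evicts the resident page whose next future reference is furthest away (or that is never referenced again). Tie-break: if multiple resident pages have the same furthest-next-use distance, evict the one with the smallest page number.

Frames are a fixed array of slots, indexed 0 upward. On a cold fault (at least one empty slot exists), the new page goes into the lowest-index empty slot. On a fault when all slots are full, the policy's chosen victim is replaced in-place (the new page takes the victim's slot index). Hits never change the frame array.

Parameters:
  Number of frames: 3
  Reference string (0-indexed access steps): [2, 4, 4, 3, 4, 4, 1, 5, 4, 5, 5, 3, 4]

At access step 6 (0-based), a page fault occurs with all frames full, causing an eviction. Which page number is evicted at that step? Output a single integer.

Answer: 2

Derivation:
Step 0: ref 2 -> FAULT, frames=[2,-,-]
Step 1: ref 4 -> FAULT, frames=[2,4,-]
Step 2: ref 4 -> HIT, frames=[2,4,-]
Step 3: ref 3 -> FAULT, frames=[2,4,3]
Step 4: ref 4 -> HIT, frames=[2,4,3]
Step 5: ref 4 -> HIT, frames=[2,4,3]
Step 6: ref 1 -> FAULT, evict 2, frames=[1,4,3]
At step 6: evicted page 2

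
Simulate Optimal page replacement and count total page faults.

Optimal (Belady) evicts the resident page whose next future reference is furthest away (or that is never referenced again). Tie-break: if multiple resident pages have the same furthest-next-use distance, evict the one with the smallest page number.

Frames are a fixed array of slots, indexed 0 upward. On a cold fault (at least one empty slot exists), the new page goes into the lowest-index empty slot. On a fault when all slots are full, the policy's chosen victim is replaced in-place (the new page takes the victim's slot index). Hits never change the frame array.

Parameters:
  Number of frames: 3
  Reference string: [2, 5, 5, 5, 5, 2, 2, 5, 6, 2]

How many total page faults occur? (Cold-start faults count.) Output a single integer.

Answer: 3

Derivation:
Step 0: ref 2 → FAULT, frames=[2,-,-]
Step 1: ref 5 → FAULT, frames=[2,5,-]
Step 2: ref 5 → HIT, frames=[2,5,-]
Step 3: ref 5 → HIT, frames=[2,5,-]
Step 4: ref 5 → HIT, frames=[2,5,-]
Step 5: ref 2 → HIT, frames=[2,5,-]
Step 6: ref 2 → HIT, frames=[2,5,-]
Step 7: ref 5 → HIT, frames=[2,5,-]
Step 8: ref 6 → FAULT, frames=[2,5,6]
Step 9: ref 2 → HIT, frames=[2,5,6]
Total faults: 3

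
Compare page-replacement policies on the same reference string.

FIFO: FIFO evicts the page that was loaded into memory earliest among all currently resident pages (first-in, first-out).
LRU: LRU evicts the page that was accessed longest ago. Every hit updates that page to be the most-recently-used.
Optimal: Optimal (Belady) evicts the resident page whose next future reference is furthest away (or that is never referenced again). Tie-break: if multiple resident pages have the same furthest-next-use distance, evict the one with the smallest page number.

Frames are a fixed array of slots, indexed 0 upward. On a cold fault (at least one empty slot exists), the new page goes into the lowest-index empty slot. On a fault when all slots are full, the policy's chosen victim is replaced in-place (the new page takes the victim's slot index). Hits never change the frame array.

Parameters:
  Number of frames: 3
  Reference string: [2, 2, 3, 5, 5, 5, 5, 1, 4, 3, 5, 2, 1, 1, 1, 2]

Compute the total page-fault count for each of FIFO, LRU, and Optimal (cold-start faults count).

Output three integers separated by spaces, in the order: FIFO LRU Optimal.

Answer: 9 9 7

Derivation:
--- FIFO ---
  step 0: ref 2 -> FAULT, frames=[2,-,-] (faults so far: 1)
  step 1: ref 2 -> HIT, frames=[2,-,-] (faults so far: 1)
  step 2: ref 3 -> FAULT, frames=[2,3,-] (faults so far: 2)
  step 3: ref 5 -> FAULT, frames=[2,3,5] (faults so far: 3)
  step 4: ref 5 -> HIT, frames=[2,3,5] (faults so far: 3)
  step 5: ref 5 -> HIT, frames=[2,3,5] (faults so far: 3)
  step 6: ref 5 -> HIT, frames=[2,3,5] (faults so far: 3)
  step 7: ref 1 -> FAULT, evict 2, frames=[1,3,5] (faults so far: 4)
  step 8: ref 4 -> FAULT, evict 3, frames=[1,4,5] (faults so far: 5)
  step 9: ref 3 -> FAULT, evict 5, frames=[1,4,3] (faults so far: 6)
  step 10: ref 5 -> FAULT, evict 1, frames=[5,4,3] (faults so far: 7)
  step 11: ref 2 -> FAULT, evict 4, frames=[5,2,3] (faults so far: 8)
  step 12: ref 1 -> FAULT, evict 3, frames=[5,2,1] (faults so far: 9)
  step 13: ref 1 -> HIT, frames=[5,2,1] (faults so far: 9)
  step 14: ref 1 -> HIT, frames=[5,2,1] (faults so far: 9)
  step 15: ref 2 -> HIT, frames=[5,2,1] (faults so far: 9)
  FIFO total faults: 9
--- LRU ---
  step 0: ref 2 -> FAULT, frames=[2,-,-] (faults so far: 1)
  step 1: ref 2 -> HIT, frames=[2,-,-] (faults so far: 1)
  step 2: ref 3 -> FAULT, frames=[2,3,-] (faults so far: 2)
  step 3: ref 5 -> FAULT, frames=[2,3,5] (faults so far: 3)
  step 4: ref 5 -> HIT, frames=[2,3,5] (faults so far: 3)
  step 5: ref 5 -> HIT, frames=[2,3,5] (faults so far: 3)
  step 6: ref 5 -> HIT, frames=[2,3,5] (faults so far: 3)
  step 7: ref 1 -> FAULT, evict 2, frames=[1,3,5] (faults so far: 4)
  step 8: ref 4 -> FAULT, evict 3, frames=[1,4,5] (faults so far: 5)
  step 9: ref 3 -> FAULT, evict 5, frames=[1,4,3] (faults so far: 6)
  step 10: ref 5 -> FAULT, evict 1, frames=[5,4,3] (faults so far: 7)
  step 11: ref 2 -> FAULT, evict 4, frames=[5,2,3] (faults so far: 8)
  step 12: ref 1 -> FAULT, evict 3, frames=[5,2,1] (faults so far: 9)
  step 13: ref 1 -> HIT, frames=[5,2,1] (faults so far: 9)
  step 14: ref 1 -> HIT, frames=[5,2,1] (faults so far: 9)
  step 15: ref 2 -> HIT, frames=[5,2,1] (faults so far: 9)
  LRU total faults: 9
--- Optimal ---
  step 0: ref 2 -> FAULT, frames=[2,-,-] (faults so far: 1)
  step 1: ref 2 -> HIT, frames=[2,-,-] (faults so far: 1)
  step 2: ref 3 -> FAULT, frames=[2,3,-] (faults so far: 2)
  step 3: ref 5 -> FAULT, frames=[2,3,5] (faults so far: 3)
  step 4: ref 5 -> HIT, frames=[2,3,5] (faults so far: 3)
  step 5: ref 5 -> HIT, frames=[2,3,5] (faults so far: 3)
  step 6: ref 5 -> HIT, frames=[2,3,5] (faults so far: 3)
  step 7: ref 1 -> FAULT, evict 2, frames=[1,3,5] (faults so far: 4)
  step 8: ref 4 -> FAULT, evict 1, frames=[4,3,5] (faults so far: 5)
  step 9: ref 3 -> HIT, frames=[4,3,5] (faults so far: 5)
  step 10: ref 5 -> HIT, frames=[4,3,5] (faults so far: 5)
  step 11: ref 2 -> FAULT, evict 3, frames=[4,2,5] (faults so far: 6)
  step 12: ref 1 -> FAULT, evict 4, frames=[1,2,5] (faults so far: 7)
  step 13: ref 1 -> HIT, frames=[1,2,5] (faults so far: 7)
  step 14: ref 1 -> HIT, frames=[1,2,5] (faults so far: 7)
  step 15: ref 2 -> HIT, frames=[1,2,5] (faults so far: 7)
  Optimal total faults: 7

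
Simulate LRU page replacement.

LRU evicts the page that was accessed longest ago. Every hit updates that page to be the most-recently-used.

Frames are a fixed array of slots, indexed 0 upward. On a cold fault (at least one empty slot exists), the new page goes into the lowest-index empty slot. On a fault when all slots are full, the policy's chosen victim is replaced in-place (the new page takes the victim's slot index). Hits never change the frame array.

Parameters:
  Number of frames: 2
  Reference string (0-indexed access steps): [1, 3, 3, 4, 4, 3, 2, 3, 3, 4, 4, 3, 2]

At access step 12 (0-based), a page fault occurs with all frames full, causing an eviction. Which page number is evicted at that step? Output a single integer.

Answer: 4

Derivation:
Step 0: ref 1 -> FAULT, frames=[1,-]
Step 1: ref 3 -> FAULT, frames=[1,3]
Step 2: ref 3 -> HIT, frames=[1,3]
Step 3: ref 4 -> FAULT, evict 1, frames=[4,3]
Step 4: ref 4 -> HIT, frames=[4,3]
Step 5: ref 3 -> HIT, frames=[4,3]
Step 6: ref 2 -> FAULT, evict 4, frames=[2,3]
Step 7: ref 3 -> HIT, frames=[2,3]
Step 8: ref 3 -> HIT, frames=[2,3]
Step 9: ref 4 -> FAULT, evict 2, frames=[4,3]
Step 10: ref 4 -> HIT, frames=[4,3]
Step 11: ref 3 -> HIT, frames=[4,3]
Step 12: ref 2 -> FAULT, evict 4, frames=[2,3]
At step 12: evicted page 4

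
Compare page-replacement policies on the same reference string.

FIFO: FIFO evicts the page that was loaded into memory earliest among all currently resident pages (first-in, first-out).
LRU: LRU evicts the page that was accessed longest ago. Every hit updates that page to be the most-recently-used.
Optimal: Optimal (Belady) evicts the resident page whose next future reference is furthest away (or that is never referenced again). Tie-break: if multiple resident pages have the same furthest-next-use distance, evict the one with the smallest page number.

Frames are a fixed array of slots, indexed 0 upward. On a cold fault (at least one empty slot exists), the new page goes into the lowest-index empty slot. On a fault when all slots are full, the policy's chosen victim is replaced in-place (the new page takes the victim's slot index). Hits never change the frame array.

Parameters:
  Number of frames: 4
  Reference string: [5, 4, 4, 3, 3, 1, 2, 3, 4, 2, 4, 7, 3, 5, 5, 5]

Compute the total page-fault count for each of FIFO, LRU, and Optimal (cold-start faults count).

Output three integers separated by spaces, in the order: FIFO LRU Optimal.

--- FIFO ---
  step 0: ref 5 -> FAULT, frames=[5,-,-,-] (faults so far: 1)
  step 1: ref 4 -> FAULT, frames=[5,4,-,-] (faults so far: 2)
  step 2: ref 4 -> HIT, frames=[5,4,-,-] (faults so far: 2)
  step 3: ref 3 -> FAULT, frames=[5,4,3,-] (faults so far: 3)
  step 4: ref 3 -> HIT, frames=[5,4,3,-] (faults so far: 3)
  step 5: ref 1 -> FAULT, frames=[5,4,3,1] (faults so far: 4)
  step 6: ref 2 -> FAULT, evict 5, frames=[2,4,3,1] (faults so far: 5)
  step 7: ref 3 -> HIT, frames=[2,4,3,1] (faults so far: 5)
  step 8: ref 4 -> HIT, frames=[2,4,3,1] (faults so far: 5)
  step 9: ref 2 -> HIT, frames=[2,4,3,1] (faults so far: 5)
  step 10: ref 4 -> HIT, frames=[2,4,3,1] (faults so far: 5)
  step 11: ref 7 -> FAULT, evict 4, frames=[2,7,3,1] (faults so far: 6)
  step 12: ref 3 -> HIT, frames=[2,7,3,1] (faults so far: 6)
  step 13: ref 5 -> FAULT, evict 3, frames=[2,7,5,1] (faults so far: 7)
  step 14: ref 5 -> HIT, frames=[2,7,5,1] (faults so far: 7)
  step 15: ref 5 -> HIT, frames=[2,7,5,1] (faults so far: 7)
  FIFO total faults: 7
--- LRU ---
  step 0: ref 5 -> FAULT, frames=[5,-,-,-] (faults so far: 1)
  step 1: ref 4 -> FAULT, frames=[5,4,-,-] (faults so far: 2)
  step 2: ref 4 -> HIT, frames=[5,4,-,-] (faults so far: 2)
  step 3: ref 3 -> FAULT, frames=[5,4,3,-] (faults so far: 3)
  step 4: ref 3 -> HIT, frames=[5,4,3,-] (faults so far: 3)
  step 5: ref 1 -> FAULT, frames=[5,4,3,1] (faults so far: 4)
  step 6: ref 2 -> FAULT, evict 5, frames=[2,4,3,1] (faults so far: 5)
  step 7: ref 3 -> HIT, frames=[2,4,3,1] (faults so far: 5)
  step 8: ref 4 -> HIT, frames=[2,4,3,1] (faults so far: 5)
  step 9: ref 2 -> HIT, frames=[2,4,3,1] (faults so far: 5)
  step 10: ref 4 -> HIT, frames=[2,4,3,1] (faults so far: 5)
  step 11: ref 7 -> FAULT, evict 1, frames=[2,4,3,7] (faults so far: 6)
  step 12: ref 3 -> HIT, frames=[2,4,3,7] (faults so far: 6)
  step 13: ref 5 -> FAULT, evict 2, frames=[5,4,3,7] (faults so far: 7)
  step 14: ref 5 -> HIT, frames=[5,4,3,7] (faults so far: 7)
  step 15: ref 5 -> HIT, frames=[5,4,3,7] (faults so far: 7)
  LRU total faults: 7
--- Optimal ---
  step 0: ref 5 -> FAULT, frames=[5,-,-,-] (faults so far: 1)
  step 1: ref 4 -> FAULT, frames=[5,4,-,-] (faults so far: 2)
  step 2: ref 4 -> HIT, frames=[5,4,-,-] (faults so far: 2)
  step 3: ref 3 -> FAULT, frames=[5,4,3,-] (faults so far: 3)
  step 4: ref 3 -> HIT, frames=[5,4,3,-] (faults so far: 3)
  step 5: ref 1 -> FAULT, frames=[5,4,3,1] (faults so far: 4)
  step 6: ref 2 -> FAULT, evict 1, frames=[5,4,3,2] (faults so far: 5)
  step 7: ref 3 -> HIT, frames=[5,4,3,2] (faults so far: 5)
  step 8: ref 4 -> HIT, frames=[5,4,3,2] (faults so far: 5)
  step 9: ref 2 -> HIT, frames=[5,4,3,2] (faults so far: 5)
  step 10: ref 4 -> HIT, frames=[5,4,3,2] (faults so far: 5)
  step 11: ref 7 -> FAULT, evict 2, frames=[5,4,3,7] (faults so far: 6)
  step 12: ref 3 -> HIT, frames=[5,4,3,7] (faults so far: 6)
  step 13: ref 5 -> HIT, frames=[5,4,3,7] (faults so far: 6)
  step 14: ref 5 -> HIT, frames=[5,4,3,7] (faults so far: 6)
  step 15: ref 5 -> HIT, frames=[5,4,3,7] (faults so far: 6)
  Optimal total faults: 6

Answer: 7 7 6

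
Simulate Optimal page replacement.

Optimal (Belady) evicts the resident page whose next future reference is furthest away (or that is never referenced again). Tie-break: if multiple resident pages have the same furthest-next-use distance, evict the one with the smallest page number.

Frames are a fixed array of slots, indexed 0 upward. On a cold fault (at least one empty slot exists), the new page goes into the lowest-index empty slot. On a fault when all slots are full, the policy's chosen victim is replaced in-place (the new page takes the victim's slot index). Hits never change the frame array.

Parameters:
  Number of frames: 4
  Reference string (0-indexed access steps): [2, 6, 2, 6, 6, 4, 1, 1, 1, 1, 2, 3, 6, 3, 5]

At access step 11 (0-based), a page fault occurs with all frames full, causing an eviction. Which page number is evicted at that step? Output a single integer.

Step 0: ref 2 -> FAULT, frames=[2,-,-,-]
Step 1: ref 6 -> FAULT, frames=[2,6,-,-]
Step 2: ref 2 -> HIT, frames=[2,6,-,-]
Step 3: ref 6 -> HIT, frames=[2,6,-,-]
Step 4: ref 6 -> HIT, frames=[2,6,-,-]
Step 5: ref 4 -> FAULT, frames=[2,6,4,-]
Step 6: ref 1 -> FAULT, frames=[2,6,4,1]
Step 7: ref 1 -> HIT, frames=[2,6,4,1]
Step 8: ref 1 -> HIT, frames=[2,6,4,1]
Step 9: ref 1 -> HIT, frames=[2,6,4,1]
Step 10: ref 2 -> HIT, frames=[2,6,4,1]
Step 11: ref 3 -> FAULT, evict 1, frames=[2,6,4,3]
At step 11: evicted page 1

Answer: 1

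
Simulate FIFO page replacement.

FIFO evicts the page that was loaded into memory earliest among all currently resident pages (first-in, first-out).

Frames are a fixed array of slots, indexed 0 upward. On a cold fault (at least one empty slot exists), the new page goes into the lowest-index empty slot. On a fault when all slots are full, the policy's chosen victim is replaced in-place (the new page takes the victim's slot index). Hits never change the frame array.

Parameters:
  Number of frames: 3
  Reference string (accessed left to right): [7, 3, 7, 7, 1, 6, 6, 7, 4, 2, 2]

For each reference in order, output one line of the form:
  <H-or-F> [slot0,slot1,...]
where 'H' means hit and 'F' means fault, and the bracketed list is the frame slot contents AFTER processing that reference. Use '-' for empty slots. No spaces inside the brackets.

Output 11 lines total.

F [7,-,-]
F [7,3,-]
H [7,3,-]
H [7,3,-]
F [7,3,1]
F [6,3,1]
H [6,3,1]
F [6,7,1]
F [6,7,4]
F [2,7,4]
H [2,7,4]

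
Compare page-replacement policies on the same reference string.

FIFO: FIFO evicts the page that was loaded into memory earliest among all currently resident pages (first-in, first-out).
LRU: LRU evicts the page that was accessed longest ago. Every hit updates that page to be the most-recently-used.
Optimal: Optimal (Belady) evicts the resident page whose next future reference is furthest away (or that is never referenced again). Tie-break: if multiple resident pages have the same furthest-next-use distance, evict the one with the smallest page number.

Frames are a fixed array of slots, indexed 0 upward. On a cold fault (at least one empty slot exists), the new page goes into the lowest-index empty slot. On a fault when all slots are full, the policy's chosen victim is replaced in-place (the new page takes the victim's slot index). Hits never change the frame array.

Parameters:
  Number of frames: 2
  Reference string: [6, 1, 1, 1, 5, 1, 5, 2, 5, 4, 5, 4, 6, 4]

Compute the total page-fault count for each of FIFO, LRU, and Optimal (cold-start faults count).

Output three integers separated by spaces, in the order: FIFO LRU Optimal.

Answer: 8 6 6

Derivation:
--- FIFO ---
  step 0: ref 6 -> FAULT, frames=[6,-] (faults so far: 1)
  step 1: ref 1 -> FAULT, frames=[6,1] (faults so far: 2)
  step 2: ref 1 -> HIT, frames=[6,1] (faults so far: 2)
  step 3: ref 1 -> HIT, frames=[6,1] (faults so far: 2)
  step 4: ref 5 -> FAULT, evict 6, frames=[5,1] (faults so far: 3)
  step 5: ref 1 -> HIT, frames=[5,1] (faults so far: 3)
  step 6: ref 5 -> HIT, frames=[5,1] (faults so far: 3)
  step 7: ref 2 -> FAULT, evict 1, frames=[5,2] (faults so far: 4)
  step 8: ref 5 -> HIT, frames=[5,2] (faults so far: 4)
  step 9: ref 4 -> FAULT, evict 5, frames=[4,2] (faults so far: 5)
  step 10: ref 5 -> FAULT, evict 2, frames=[4,5] (faults so far: 6)
  step 11: ref 4 -> HIT, frames=[4,5] (faults so far: 6)
  step 12: ref 6 -> FAULT, evict 4, frames=[6,5] (faults so far: 7)
  step 13: ref 4 -> FAULT, evict 5, frames=[6,4] (faults so far: 8)
  FIFO total faults: 8
--- LRU ---
  step 0: ref 6 -> FAULT, frames=[6,-] (faults so far: 1)
  step 1: ref 1 -> FAULT, frames=[6,1] (faults so far: 2)
  step 2: ref 1 -> HIT, frames=[6,1] (faults so far: 2)
  step 3: ref 1 -> HIT, frames=[6,1] (faults so far: 2)
  step 4: ref 5 -> FAULT, evict 6, frames=[5,1] (faults so far: 3)
  step 5: ref 1 -> HIT, frames=[5,1] (faults so far: 3)
  step 6: ref 5 -> HIT, frames=[5,1] (faults so far: 3)
  step 7: ref 2 -> FAULT, evict 1, frames=[5,2] (faults so far: 4)
  step 8: ref 5 -> HIT, frames=[5,2] (faults so far: 4)
  step 9: ref 4 -> FAULT, evict 2, frames=[5,4] (faults so far: 5)
  step 10: ref 5 -> HIT, frames=[5,4] (faults so far: 5)
  step 11: ref 4 -> HIT, frames=[5,4] (faults so far: 5)
  step 12: ref 6 -> FAULT, evict 5, frames=[6,4] (faults so far: 6)
  step 13: ref 4 -> HIT, frames=[6,4] (faults so far: 6)
  LRU total faults: 6
--- Optimal ---
  step 0: ref 6 -> FAULT, frames=[6,-] (faults so far: 1)
  step 1: ref 1 -> FAULT, frames=[6,1] (faults so far: 2)
  step 2: ref 1 -> HIT, frames=[6,1] (faults so far: 2)
  step 3: ref 1 -> HIT, frames=[6,1] (faults so far: 2)
  step 4: ref 5 -> FAULT, evict 6, frames=[5,1] (faults so far: 3)
  step 5: ref 1 -> HIT, frames=[5,1] (faults so far: 3)
  step 6: ref 5 -> HIT, frames=[5,1] (faults so far: 3)
  step 7: ref 2 -> FAULT, evict 1, frames=[5,2] (faults so far: 4)
  step 8: ref 5 -> HIT, frames=[5,2] (faults so far: 4)
  step 9: ref 4 -> FAULT, evict 2, frames=[5,4] (faults so far: 5)
  step 10: ref 5 -> HIT, frames=[5,4] (faults so far: 5)
  step 11: ref 4 -> HIT, frames=[5,4] (faults so far: 5)
  step 12: ref 6 -> FAULT, evict 5, frames=[6,4] (faults so far: 6)
  step 13: ref 4 -> HIT, frames=[6,4] (faults so far: 6)
  Optimal total faults: 6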